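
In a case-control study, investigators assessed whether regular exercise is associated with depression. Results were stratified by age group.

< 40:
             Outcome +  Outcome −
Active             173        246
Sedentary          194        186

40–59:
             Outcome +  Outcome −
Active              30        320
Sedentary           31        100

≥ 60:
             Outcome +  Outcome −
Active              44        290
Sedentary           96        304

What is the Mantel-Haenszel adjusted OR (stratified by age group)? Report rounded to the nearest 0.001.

OR_MH = Σ(aᵢdᵢ/nᵢ) / Σ(bᵢcᵢ/nᵢ), where nᵢ is the stratum total.
Stratum 1 (< 40): n = 799; a·d/n = 173·186/799 = 40.2728; b·c/n = 246·194/799 = 59.7297
Stratum 2 (40–59): n = 481; a·d/n = 30·100/481 = 6.2370; b·c/n = 320·31/481 = 20.6237
Stratum 3 (≥ 60): n = 734; a·d/n = 44·304/734 = 18.2234; b·c/n = 290·96/734 = 37.9292
OR_MH = (40.2728 + 6.2370 + 18.2234) / (59.7297 + 20.6237 + 37.9292) = 64.7333 / 118.2825 = 0.54728

0.547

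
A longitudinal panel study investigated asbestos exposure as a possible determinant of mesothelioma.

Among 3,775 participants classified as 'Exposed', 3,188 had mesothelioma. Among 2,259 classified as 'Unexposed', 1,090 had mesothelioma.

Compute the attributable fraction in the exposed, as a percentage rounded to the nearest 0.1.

42.9

From the description: a = 3188, b = 587, c = 1090, d = 1169.
Risk in exposed = 3188/3775 = 0.84450; risk in unexposed = 1090/2259 = 0.48251.
RR = 0.84450/0.48251 = 1.75021
AR% = (RR − 1)/RR × 100 = (1.75021 − 1)/1.75021 × 100 = 42.8641%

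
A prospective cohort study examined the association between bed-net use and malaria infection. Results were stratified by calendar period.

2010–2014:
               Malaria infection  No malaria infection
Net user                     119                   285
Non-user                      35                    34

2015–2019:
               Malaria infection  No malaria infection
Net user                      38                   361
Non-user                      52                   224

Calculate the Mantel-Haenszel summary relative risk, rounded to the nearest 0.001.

0.543

RR_MH = Σ(aᵢ·n₀ᵢ/nᵢ) / Σ(cᵢ·n₁ᵢ/nᵢ), with n₁ᵢ = aᵢ+bᵢ (exposed), n₀ᵢ = cᵢ+dᵢ (unexposed), nᵢ = n₁ᵢ+n₀ᵢ.
Stratum 1 (2010–2014): n₁ = 404, n₀ = 69, n = 473; a·n₀/n = 119·69/473 = 17.3594; c·n₁/n = 35·404/473 = 29.8943
Stratum 2 (2015–2019): n₁ = 399, n₀ = 276, n = 675; a·n₀/n = 38·276/675 = 15.5378; c·n₁/n = 52·399/675 = 30.7378
RR_MH = (17.3594 + 15.5378) / (29.8943 + 30.7378) = 32.8972 / 60.6321 = 0.54257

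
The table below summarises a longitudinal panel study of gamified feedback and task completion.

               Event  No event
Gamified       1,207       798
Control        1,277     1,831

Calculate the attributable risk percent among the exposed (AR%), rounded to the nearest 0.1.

31.7

Cells: a = 1207, b = 798, c = 1277, d = 1831.
Risk in exposed = 1207/2005 = 0.60200; risk in unexposed = 1277/3108 = 0.41088.
RR = 0.60200/0.41088 = 1.46515
AR% = (RR − 1)/RR × 100 = (1.46515 − 1)/1.46515 × 100 = 31.7477%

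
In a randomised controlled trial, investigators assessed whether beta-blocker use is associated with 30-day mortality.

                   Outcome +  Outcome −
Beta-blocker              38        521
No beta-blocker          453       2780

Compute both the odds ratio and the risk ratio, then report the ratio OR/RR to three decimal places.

Cells: a = 38, b = 521, c = 453, d = 2780.
OR = (38·2780)/(521·453) = 105640/236013 = 0.44760
Risk in exposed = 38/559 = 0.06798; risk in unexposed = 453/3233 = 0.14012; RR = 0.48515
OR/RR = 0.44760 / 0.48515 = 0.92260
The outcome is not rare, so the OR lies further from 1 than the RR.

0.923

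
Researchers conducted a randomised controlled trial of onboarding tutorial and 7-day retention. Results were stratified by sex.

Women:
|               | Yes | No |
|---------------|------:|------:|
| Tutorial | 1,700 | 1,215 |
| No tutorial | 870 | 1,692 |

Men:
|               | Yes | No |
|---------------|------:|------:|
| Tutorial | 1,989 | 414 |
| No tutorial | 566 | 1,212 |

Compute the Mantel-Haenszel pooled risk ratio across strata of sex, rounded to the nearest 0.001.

2.082

RR_MH = Σ(aᵢ·n₀ᵢ/nᵢ) / Σ(cᵢ·n₁ᵢ/nᵢ), with n₁ᵢ = aᵢ+bᵢ (exposed), n₀ᵢ = cᵢ+dᵢ (unexposed), nᵢ = n₁ᵢ+n₀ᵢ.
Stratum 1 (Women): n₁ = 2915, n₀ = 2562, n = 5477; a·n₀/n = 1700·2562/5477 = 795.2164; c·n₁/n = 870·2915/5477 = 463.0363
Stratum 2 (Men): n₁ = 2403, n₀ = 1778, n = 4181; a·n₀/n = 1989·1778/4181 = 845.8364; c·n₁/n = 566·2403/4181 = 325.3045
RR_MH = (795.2164 + 845.8364) / (463.0363 + 325.3045) = 1641.0528 / 788.3408 = 2.08165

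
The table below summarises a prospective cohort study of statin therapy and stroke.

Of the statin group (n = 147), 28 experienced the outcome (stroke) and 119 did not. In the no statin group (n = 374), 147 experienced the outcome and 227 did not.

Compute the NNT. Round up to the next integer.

Risk in treated group = 28/147 = 0.19048; risk in control = 147/374 = 0.39305.
Absolute risk reduction = 0.39305 − 0.19048 = 0.20257
NNT = 1 / ARR = 1 / 0.20257 = 4.937 → round up → 5

5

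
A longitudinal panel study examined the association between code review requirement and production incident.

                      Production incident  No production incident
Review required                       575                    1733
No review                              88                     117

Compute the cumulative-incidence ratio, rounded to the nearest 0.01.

0.58

Cells: a = 575, b = 1733, c = 88, d = 117.
Risk in exposed = 575/2308 = 0.24913; risk in unexposed = 88/205 = 0.42927.
RR = 0.24913 / 0.42927 = 0.58037
The risk is 42% lower among the exposed than among the unexposed.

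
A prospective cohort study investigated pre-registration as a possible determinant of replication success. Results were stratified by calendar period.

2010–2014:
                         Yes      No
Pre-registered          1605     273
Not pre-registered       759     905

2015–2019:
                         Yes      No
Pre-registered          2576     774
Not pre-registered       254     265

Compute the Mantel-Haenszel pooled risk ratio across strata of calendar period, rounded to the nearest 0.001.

1.767

RR_MH = Σ(aᵢ·n₀ᵢ/nᵢ) / Σ(cᵢ·n₁ᵢ/nᵢ), with n₁ᵢ = aᵢ+bᵢ (exposed), n₀ᵢ = cᵢ+dᵢ (unexposed), nᵢ = n₁ᵢ+n₀ᵢ.
Stratum 1 (2010–2014): n₁ = 1878, n₀ = 1664, n = 3542; a·n₀/n = 1605·1664/3542 = 754.0147; c·n₁/n = 759·1878/3542 = 402.4286
Stratum 2 (2015–2019): n₁ = 3350, n₀ = 519, n = 3869; a·n₀/n = 2576·519/3869 = 345.5529; c·n₁/n = 254·3350/3869 = 219.9276
RR_MH = (754.0147 + 345.5529) / (402.4286 + 219.9276) = 1099.5675 / 622.3562 = 1.76678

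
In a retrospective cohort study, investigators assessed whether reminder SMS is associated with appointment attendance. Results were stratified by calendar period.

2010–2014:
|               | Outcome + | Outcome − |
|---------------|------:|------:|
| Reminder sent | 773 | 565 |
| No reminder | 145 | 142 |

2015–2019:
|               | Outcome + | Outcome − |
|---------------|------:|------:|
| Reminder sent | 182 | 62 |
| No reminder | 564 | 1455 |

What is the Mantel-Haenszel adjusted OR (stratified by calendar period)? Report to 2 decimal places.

2.80

OR_MH = Σ(aᵢdᵢ/nᵢ) / Σ(bᵢcᵢ/nᵢ), where nᵢ is the stratum total.
Stratum 1 (2010–2014): n = 1625; a·d/n = 773·142/1625 = 67.5483; b·c/n = 565·145/1625 = 50.4154
Stratum 2 (2015–2019): n = 2263; a·d/n = 182·1455/2263 = 117.0172; b·c/n = 62·564/2263 = 15.4521
OR_MH = (67.5483 + 117.0172) / (50.4154 + 15.4521) = 184.5655 / 65.8674 = 2.80208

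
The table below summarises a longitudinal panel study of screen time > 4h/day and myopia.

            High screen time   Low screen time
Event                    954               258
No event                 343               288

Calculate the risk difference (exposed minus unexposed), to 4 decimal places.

0.2630

Reading the table with exposure as columns: a = 954 (High screen time, case), b = 343 (High screen time, non-case), c = 258 (Low screen time, case), d = 288.
Risk in exposed = 954/1297 = 0.735544; risk in unexposed = 258/546 = 0.472527.
Risk difference = 0.735544 − 0.472527 = 0.263016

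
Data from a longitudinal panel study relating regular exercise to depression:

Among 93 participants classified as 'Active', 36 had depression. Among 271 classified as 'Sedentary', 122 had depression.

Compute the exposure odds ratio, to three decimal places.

From the description: a = 36, b = 57, c = 122, d = 149.
OR = (a·d)/(b·c) = (36 × 149) / (57 × 122) = 5364 / 6954 = 0.77135
Exposure is associated with lower odds of depression (OR = 0.77 < 1).

0.771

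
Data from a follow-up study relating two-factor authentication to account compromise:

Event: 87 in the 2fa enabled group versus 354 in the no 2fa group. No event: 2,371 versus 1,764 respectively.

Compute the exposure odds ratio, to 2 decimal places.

0.18

From the description: a = 87, b = 2371, c = 354, d = 1764.
OR = (a·d)/(b·c) = (87 × 1764) / (2371 × 354) = 153468 / 839334 = 0.18284
Exposure is associated with lower odds of account compromise (OR = 0.18 < 1).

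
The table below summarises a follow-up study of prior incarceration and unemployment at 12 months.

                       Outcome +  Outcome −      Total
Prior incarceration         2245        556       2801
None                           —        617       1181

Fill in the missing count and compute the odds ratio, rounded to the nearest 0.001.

The missing cell is in the unexposed row: 1181 − 617 = 564.
So a = 2245, b = 556, c = 564, d = 617.
OR = (a·d)/(b·c) = (2245 × 617) / (556 × 564) = 1385165 / 313584 = 4.41721

4.417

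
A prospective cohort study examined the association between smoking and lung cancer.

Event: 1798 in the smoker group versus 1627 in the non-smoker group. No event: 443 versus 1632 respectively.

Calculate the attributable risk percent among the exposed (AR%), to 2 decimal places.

From the description: a = 1798, b = 443, c = 1627, d = 1632.
Risk in exposed = 1798/2241 = 0.80232; risk in unexposed = 1627/3259 = 0.49923.
RR = 0.80232/0.49923 = 1.60711
AR% = (RR − 1)/RR × 100 = (1.60711 − 1)/1.60711 × 100 = 37.7764%

37.78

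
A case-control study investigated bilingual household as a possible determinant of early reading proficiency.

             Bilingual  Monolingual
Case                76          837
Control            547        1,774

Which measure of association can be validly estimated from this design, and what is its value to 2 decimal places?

Reading the table with exposure as columns: a = 76 (Bilingual, case), b = 547 (Bilingual, non-case), c = 837 (Monolingual, case), d = 1774.
This is a case-control study: participants were sampled on outcome status, so risks in the source population cannot be estimated directly — relative risk is not valid here. The odds ratio is the appropriate measure.
OR = (a·d)/(b·c) = (76 × 1774) / (547 × 837) = 134824 / 457839 = 0.29448

0.29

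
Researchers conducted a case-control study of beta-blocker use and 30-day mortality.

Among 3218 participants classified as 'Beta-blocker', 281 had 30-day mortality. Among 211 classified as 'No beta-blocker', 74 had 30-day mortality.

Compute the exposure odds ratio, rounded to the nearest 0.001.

From the description: a = 281, b = 2937, c = 74, d = 137.
OR = (a·d)/(b·c) = (281 × 137) / (2937 × 74) = 38497 / 217338 = 0.17713
Exposure is associated with lower odds of 30-day mortality (OR = 0.18 < 1).

0.177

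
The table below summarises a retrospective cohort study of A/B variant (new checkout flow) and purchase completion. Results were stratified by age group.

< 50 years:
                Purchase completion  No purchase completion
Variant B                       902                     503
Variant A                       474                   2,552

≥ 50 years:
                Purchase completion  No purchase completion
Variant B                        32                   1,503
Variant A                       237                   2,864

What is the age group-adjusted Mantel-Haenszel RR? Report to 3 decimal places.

2.786

RR_MH = Σ(aᵢ·n₀ᵢ/nᵢ) / Σ(cᵢ·n₁ᵢ/nᵢ), with n₁ᵢ = aᵢ+bᵢ (exposed), n₀ᵢ = cᵢ+dᵢ (unexposed), nᵢ = n₁ᵢ+n₀ᵢ.
Stratum 1 (< 50 years): n₁ = 1405, n₀ = 3026, n = 4431; a·n₀/n = 902·3026/4431 = 615.9901; c·n₁/n = 474·1405/4431 = 150.2979
Stratum 2 (≥ 50 years): n₁ = 1535, n₀ = 3101, n = 4636; a·n₀/n = 32·3101/4636 = 21.4047; c·n₁/n = 237·1535/4636 = 78.4717
RR_MH = (615.9901 + 21.4047) / (150.2979 + 78.4717) = 637.3947 / 228.7696 = 2.78619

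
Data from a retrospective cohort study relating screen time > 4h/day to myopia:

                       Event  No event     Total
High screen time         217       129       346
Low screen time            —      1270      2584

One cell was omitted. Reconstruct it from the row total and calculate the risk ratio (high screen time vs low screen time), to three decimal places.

The missing cell is in the unexposed row: 2584 − 1270 = 1314.
So a = 217, b = 129, c = 1314, d = 1270.
RR = [a/(a+b)] / [c/(c+d)] = (217/346) / (1314/2584) = 0.62717/0.50851 = 1.23333

1.233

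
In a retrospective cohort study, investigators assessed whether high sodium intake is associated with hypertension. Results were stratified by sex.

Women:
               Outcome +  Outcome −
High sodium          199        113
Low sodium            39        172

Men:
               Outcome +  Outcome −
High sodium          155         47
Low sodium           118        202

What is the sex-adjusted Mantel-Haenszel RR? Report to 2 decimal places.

RR_MH = Σ(aᵢ·n₀ᵢ/nᵢ) / Σ(cᵢ·n₁ᵢ/nᵢ), with n₁ᵢ = aᵢ+bᵢ (exposed), n₀ᵢ = cᵢ+dᵢ (unexposed), nᵢ = n₁ᵢ+n₀ᵢ.
Stratum 1 (Women): n₁ = 312, n₀ = 211, n = 523; a·n₀/n = 199·211/523 = 80.2849; c·n₁/n = 39·312/523 = 23.2658
Stratum 2 (Men): n₁ = 202, n₀ = 320, n = 522; a·n₀/n = 155·320/522 = 95.0192; c·n₁/n = 118·202/522 = 45.6628
RR_MH = (80.2849 + 95.0192) / (23.2658 + 45.6628) = 175.3041 / 68.9286 = 2.54327

2.54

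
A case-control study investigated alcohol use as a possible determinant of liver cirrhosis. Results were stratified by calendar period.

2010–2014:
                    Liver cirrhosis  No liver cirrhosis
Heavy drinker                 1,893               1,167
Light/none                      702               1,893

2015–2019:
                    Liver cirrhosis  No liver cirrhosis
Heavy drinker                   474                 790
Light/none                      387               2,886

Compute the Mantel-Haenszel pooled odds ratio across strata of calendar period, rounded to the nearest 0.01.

4.41

OR_MH = Σ(aᵢdᵢ/nᵢ) / Σ(bᵢcᵢ/nᵢ), where nᵢ is the stratum total.
Stratum 1 (2010–2014): n = 5655; a·d/n = 1893·1893/5655 = 633.6780; b·c/n = 1167·702/5655 = 144.8690
Stratum 2 (2015–2019): n = 4537; a·d/n = 474·2886/4537 = 301.5129; b·c/n = 790·387/4537 = 67.3859
OR_MH = (633.6780 + 301.5129) / (144.8690 + 67.3859) = 935.1909 / 212.2549 = 4.40598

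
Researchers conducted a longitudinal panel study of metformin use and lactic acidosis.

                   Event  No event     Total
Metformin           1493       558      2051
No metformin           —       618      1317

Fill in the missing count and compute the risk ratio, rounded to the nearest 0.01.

The missing cell is in the unexposed row: 1317 − 618 = 699.
So a = 1493, b = 558, c = 699, d = 618.
RR = [a/(a+b)] / [c/(c+d)] = (1493/2051) / (699/1317) = 0.72794/0.53075 = 1.37152

1.37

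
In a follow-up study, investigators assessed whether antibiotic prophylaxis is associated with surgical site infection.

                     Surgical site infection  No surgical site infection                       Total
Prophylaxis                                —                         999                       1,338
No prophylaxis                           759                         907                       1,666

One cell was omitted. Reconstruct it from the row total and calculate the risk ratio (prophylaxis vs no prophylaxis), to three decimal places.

0.556

The missing cell is in the exposed row: 1338 − 999 = 339.
So a = 339, b = 999, c = 759, d = 907.
RR = [a/(a+b)] / [c/(c+d)] = (339/1338) / (759/1666) = 0.25336/0.45558 = 0.55613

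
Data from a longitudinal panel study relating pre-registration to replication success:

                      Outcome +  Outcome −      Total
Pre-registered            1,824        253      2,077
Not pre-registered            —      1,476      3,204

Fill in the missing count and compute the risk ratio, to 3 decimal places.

The missing cell is in the unexposed row: 3204 − 1476 = 1728.
So a = 1824, b = 253, c = 1728, d = 1476.
RR = [a/(a+b)] / [c/(c+d)] = (1824/2077) / (1728/3204) = 0.87819/0.53933 = 1.62831

1.628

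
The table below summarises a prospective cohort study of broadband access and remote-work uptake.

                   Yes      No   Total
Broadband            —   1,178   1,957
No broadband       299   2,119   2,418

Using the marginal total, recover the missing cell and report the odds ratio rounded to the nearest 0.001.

The missing cell is in the exposed row: 1957 − 1178 = 779.
So a = 779, b = 1178, c = 299, d = 2119.
OR = (a·d)/(b·c) = (779 × 2119) / (1178 × 299) = 1650701 / 352222 = 4.68654

4.687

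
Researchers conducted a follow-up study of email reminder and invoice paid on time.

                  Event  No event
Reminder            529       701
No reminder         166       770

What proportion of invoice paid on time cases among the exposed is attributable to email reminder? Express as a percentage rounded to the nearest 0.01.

Cells: a = 529, b = 701, c = 166, d = 770.
Risk in exposed = 529/1230 = 0.43008; risk in unexposed = 166/936 = 0.17735.
RR = 0.43008/0.17735 = 2.42504
AR% = (RR − 1)/RR × 100 = (2.42504 − 1)/2.42504 × 100 = 58.7635%

58.76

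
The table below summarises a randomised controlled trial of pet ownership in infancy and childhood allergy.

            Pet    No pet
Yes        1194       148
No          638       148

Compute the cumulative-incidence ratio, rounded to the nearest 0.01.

Reading the table with exposure as columns: a = 1194 (Pet, case), b = 638 (Pet, non-case), c = 148 (No pet, case), d = 148.
Risk in exposed = 1194/1832 = 0.65175; risk in unexposed = 148/296 = 0.50000.
RR = 0.65175 / 0.50000 = 1.30349
The risk among the exposed is 1.30 times that among the unexposed.

1.30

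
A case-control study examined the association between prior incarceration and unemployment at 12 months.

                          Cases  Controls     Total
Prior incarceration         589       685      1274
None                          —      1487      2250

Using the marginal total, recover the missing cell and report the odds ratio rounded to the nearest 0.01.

The missing cell is in the unexposed row: 2250 − 1487 = 763.
So a = 589, b = 685, c = 763, d = 1487.
OR = (a·d)/(b·c) = (589 × 1487) / (685 × 763) = 875843 / 522655 = 1.67576

1.68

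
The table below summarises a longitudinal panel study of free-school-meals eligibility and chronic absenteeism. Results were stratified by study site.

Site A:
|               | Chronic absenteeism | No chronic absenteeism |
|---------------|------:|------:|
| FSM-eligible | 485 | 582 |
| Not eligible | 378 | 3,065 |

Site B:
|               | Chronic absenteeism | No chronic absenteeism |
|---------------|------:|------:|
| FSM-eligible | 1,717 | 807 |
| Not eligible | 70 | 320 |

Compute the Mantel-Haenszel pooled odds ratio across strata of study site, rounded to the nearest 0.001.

7.601

OR_MH = Σ(aᵢdᵢ/nᵢ) / Σ(bᵢcᵢ/nᵢ), where nᵢ is the stratum total.
Stratum 1 (Site A): n = 4510; a·d/n = 485·3065/4510 = 329.6064; b·c/n = 582·378/4510 = 48.7796
Stratum 2 (Site B): n = 2914; a·d/n = 1717·320/2914 = 188.5518; b·c/n = 807·70/2914 = 19.3857
OR_MH = (329.6064 + 188.5518) / (48.7796 + 19.3857) = 518.1582 / 68.1653 = 7.60149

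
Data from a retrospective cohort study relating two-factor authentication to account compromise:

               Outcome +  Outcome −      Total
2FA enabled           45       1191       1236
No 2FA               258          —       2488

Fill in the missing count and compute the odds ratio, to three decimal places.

The missing cell is in the unexposed row: 2488 − 258 = 2230.
So a = 45, b = 1191, c = 258, d = 2230.
OR = (a·d)/(b·c) = (45 × 2230) / (1191 × 258) = 100350 / 307278 = 0.32658

0.327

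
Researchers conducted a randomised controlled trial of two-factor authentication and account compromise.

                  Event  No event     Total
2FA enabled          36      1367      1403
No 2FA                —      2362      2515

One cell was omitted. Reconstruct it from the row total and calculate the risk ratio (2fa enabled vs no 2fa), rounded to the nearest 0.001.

0.422

The missing cell is in the unexposed row: 2515 − 2362 = 153.
So a = 36, b = 1367, c = 153, d = 2362.
RR = [a/(a+b)] / [c/(c+d)] = (36/1403) / (153/2515) = 0.02566/0.06083 = 0.42179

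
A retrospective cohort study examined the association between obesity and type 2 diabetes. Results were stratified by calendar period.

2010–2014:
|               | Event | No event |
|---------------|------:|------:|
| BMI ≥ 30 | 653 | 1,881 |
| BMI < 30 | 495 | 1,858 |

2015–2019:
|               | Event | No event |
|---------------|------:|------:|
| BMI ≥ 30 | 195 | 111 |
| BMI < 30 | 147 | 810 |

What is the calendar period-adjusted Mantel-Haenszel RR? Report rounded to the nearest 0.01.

RR_MH = Σ(aᵢ·n₀ᵢ/nᵢ) / Σ(cᵢ·n₁ᵢ/nᵢ), with n₁ᵢ = aᵢ+bᵢ (exposed), n₀ᵢ = cᵢ+dᵢ (unexposed), nᵢ = n₁ᵢ+n₀ᵢ.
Stratum 1 (2010–2014): n₁ = 2534, n₀ = 2353, n = 4887; a·n₀/n = 653·2353/4887 = 314.4074; c·n₁/n = 495·2534/4887 = 256.6667
Stratum 2 (2015–2019): n₁ = 306, n₀ = 957, n = 1263; a·n₀/n = 195·957/1263 = 147.7553; c·n₁/n = 147·306/1263 = 35.6152
RR_MH = (314.4074 + 147.7553) / (256.6667 + 35.6152) = 462.1628 / 292.2819 = 1.58122

1.58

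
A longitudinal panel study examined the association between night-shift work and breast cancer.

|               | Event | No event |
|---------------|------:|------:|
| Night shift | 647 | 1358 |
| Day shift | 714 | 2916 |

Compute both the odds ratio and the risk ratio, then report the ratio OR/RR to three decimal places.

1.186

Cells: a = 647, b = 1358, c = 714, d = 2916.
OR = (647·2916)/(1358·714) = 1886652/969612 = 1.94578
Risk in exposed = 647/2005 = 0.32269; risk in unexposed = 714/3630 = 0.19669; RR = 1.64058
OR/RR = 1.94578 / 1.64058 = 1.18603
The outcome is not rare, so the OR lies further from 1 than the RR.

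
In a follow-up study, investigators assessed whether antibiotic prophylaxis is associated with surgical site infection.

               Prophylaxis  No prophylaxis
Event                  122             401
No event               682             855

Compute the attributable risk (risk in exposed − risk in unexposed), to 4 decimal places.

-0.1675

Reading the table with exposure as columns: a = 122 (Prophylaxis, case), b = 682 (Prophylaxis, non-case), c = 401 (No prophylaxis, case), d = 855.
Risk in exposed = 122/804 = 0.151741; risk in unexposed = 401/1256 = 0.319268.
Risk difference = 0.151741 − 0.319268 = -0.167526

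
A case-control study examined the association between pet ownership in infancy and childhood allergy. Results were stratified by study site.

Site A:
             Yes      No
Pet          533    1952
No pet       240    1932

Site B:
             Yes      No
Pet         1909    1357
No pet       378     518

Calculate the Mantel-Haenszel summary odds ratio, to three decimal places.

2.049

OR_MH = Σ(aᵢdᵢ/nᵢ) / Σ(bᵢcᵢ/nᵢ), where nᵢ is the stratum total.
Stratum 1 (Site A): n = 4657; a·d/n = 533·1932/4657 = 221.1200; b·c/n = 1952·240/4657 = 100.5970
Stratum 2 (Site B): n = 4162; a·d/n = 1909·518/4162 = 237.5930; b·c/n = 1357·378/4162 = 123.2451
OR_MH = (221.1200 + 237.5930) / (100.5970 + 123.2451) = 458.7130 / 223.8420 = 2.04927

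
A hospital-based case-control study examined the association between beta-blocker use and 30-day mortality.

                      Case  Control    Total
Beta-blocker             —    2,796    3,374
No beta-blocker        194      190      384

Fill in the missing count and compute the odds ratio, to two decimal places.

The missing cell is in the exposed row: 3374 − 2796 = 578.
So a = 578, b = 2796, c = 194, d = 190.
OR = (a·d)/(b·c) = (578 × 190) / (2796 × 194) = 109820 / 542424 = 0.20246

0.20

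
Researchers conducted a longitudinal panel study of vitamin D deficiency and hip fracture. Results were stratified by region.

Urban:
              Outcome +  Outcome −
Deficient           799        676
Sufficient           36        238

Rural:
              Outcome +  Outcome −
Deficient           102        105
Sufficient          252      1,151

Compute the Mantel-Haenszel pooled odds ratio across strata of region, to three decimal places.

OR_MH = Σ(aᵢdᵢ/nᵢ) / Σ(bᵢcᵢ/nᵢ), where nᵢ is the stratum total.
Stratum 1 (Urban): n = 1749; a·d/n = 799·238/1749 = 108.7261; b·c/n = 676·36/1749 = 13.9142
Stratum 2 (Rural): n = 1610; a·d/n = 102·1151/1610 = 72.9205; b·c/n = 105·252/1610 = 16.4348
OR_MH = (108.7261 + 72.9205) / (13.9142 + 16.4348) = 181.6466 / 30.3490 = 5.98526

5.985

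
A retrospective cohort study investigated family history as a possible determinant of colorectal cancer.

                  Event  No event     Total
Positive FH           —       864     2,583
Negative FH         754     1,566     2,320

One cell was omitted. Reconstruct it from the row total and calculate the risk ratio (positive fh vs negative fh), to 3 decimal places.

2.048

The missing cell is in the exposed row: 2583 − 864 = 1719.
So a = 1719, b = 864, c = 754, d = 1566.
RR = [a/(a+b)] / [c/(c+d)] = (1719/2583) / (754/2320) = 0.66551/0.32500 = 2.04771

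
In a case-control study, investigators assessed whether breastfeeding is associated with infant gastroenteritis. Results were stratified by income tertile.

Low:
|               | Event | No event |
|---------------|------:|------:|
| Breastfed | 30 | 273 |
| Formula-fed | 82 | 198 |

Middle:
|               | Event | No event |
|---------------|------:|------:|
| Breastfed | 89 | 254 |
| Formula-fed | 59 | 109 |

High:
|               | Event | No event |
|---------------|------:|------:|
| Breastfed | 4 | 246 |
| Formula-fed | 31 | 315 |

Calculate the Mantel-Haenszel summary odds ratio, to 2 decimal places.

0.39

OR_MH = Σ(aᵢdᵢ/nᵢ) / Σ(bᵢcᵢ/nᵢ), where nᵢ is the stratum total.
Stratum 1 (Low): n = 583; a·d/n = 30·198/583 = 10.1887; b·c/n = 273·82/583 = 38.3979
Stratum 2 (Middle): n = 511; a·d/n = 89·109/511 = 18.9843; b·c/n = 254·59/511 = 29.3268
Stratum 3 (High): n = 596; a·d/n = 4·315/596 = 2.1141; b·c/n = 246·31/596 = 12.7953
OR_MH = (10.1887 + 18.9843 + 2.1141) / (38.3979 + 29.3268 + 12.7953) = 31.2871 / 80.5201 = 0.38856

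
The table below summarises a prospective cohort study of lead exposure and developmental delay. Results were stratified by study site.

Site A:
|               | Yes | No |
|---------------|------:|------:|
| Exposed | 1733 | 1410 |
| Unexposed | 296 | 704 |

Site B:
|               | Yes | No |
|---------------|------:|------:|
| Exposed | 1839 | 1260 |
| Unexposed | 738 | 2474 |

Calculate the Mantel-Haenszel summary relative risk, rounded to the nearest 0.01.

2.31

RR_MH = Σ(aᵢ·n₀ᵢ/nᵢ) / Σ(cᵢ·n₁ᵢ/nᵢ), with n₁ᵢ = aᵢ+bᵢ (exposed), n₀ᵢ = cᵢ+dᵢ (unexposed), nᵢ = n₁ᵢ+n₀ᵢ.
Stratum 1 (Site A): n₁ = 3143, n₀ = 1000, n = 4143; a·n₀/n = 1733·1000/4143 = 418.2959; c·n₁/n = 296·3143/4143 = 224.5542
Stratum 2 (Site B): n₁ = 3099, n₀ = 3212, n = 6311; a·n₀/n = 1839·3212/6311 = 935.9639; c·n₁/n = 738·3099/6311 = 362.3930
RR_MH = (418.2959 + 935.9639) / (224.5542 + 362.3930) = 1354.2598 / 586.9472 = 2.30729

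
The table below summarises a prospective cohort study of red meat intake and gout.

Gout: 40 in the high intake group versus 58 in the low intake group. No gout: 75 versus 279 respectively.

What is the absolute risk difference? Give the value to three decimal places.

0.176

From the description: a = 40, b = 75, c = 58, d = 279.
Risk in exposed = 40/115 = 0.347826; risk in unexposed = 58/337 = 0.172107.
Risk difference = 0.347826 − 0.172107 = 0.175719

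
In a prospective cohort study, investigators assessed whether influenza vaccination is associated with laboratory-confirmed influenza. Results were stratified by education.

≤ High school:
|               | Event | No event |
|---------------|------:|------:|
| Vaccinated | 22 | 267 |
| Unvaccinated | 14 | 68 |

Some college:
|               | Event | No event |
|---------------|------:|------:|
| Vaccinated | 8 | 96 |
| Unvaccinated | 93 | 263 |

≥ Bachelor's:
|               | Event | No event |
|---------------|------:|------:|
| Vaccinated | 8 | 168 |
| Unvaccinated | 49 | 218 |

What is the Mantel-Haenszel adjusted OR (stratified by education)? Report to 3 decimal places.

OR_MH = Σ(aᵢdᵢ/nᵢ) / Σ(bᵢcᵢ/nᵢ), where nᵢ is the stratum total.
Stratum 1 (≤ High school): n = 371; a·d/n = 22·68/371 = 4.0323; b·c/n = 267·14/371 = 10.0755
Stratum 2 (Some college): n = 460; a·d/n = 8·263/460 = 4.5739; b·c/n = 96·93/460 = 19.4087
Stratum 3 (≥ Bachelor's): n = 443; a·d/n = 8·218/443 = 3.9368; b·c/n = 168·49/443 = 18.5824
OR_MH = (4.0323 + 4.5739 + 3.9368) / (10.0755 + 19.4087 + 18.5824) = 12.5431 / 48.0666 = 0.26095

0.261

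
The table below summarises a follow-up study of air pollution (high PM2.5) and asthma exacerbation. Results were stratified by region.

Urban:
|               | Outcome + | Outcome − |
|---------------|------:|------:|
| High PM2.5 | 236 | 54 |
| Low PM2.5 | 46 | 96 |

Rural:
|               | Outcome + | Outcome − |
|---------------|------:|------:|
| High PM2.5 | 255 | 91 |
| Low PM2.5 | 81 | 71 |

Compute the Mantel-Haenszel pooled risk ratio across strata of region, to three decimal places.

1.783

RR_MH = Σ(aᵢ·n₀ᵢ/nᵢ) / Σ(cᵢ·n₁ᵢ/nᵢ), with n₁ᵢ = aᵢ+bᵢ (exposed), n₀ᵢ = cᵢ+dᵢ (unexposed), nᵢ = n₁ᵢ+n₀ᵢ.
Stratum 1 (Urban): n₁ = 290, n₀ = 142, n = 432; a·n₀/n = 236·142/432 = 77.5741; c·n₁/n = 46·290/432 = 30.8796
Stratum 2 (Rural): n₁ = 346, n₀ = 152, n = 498; a·n₀/n = 255·152/498 = 77.8313; c·n₁/n = 81·346/498 = 56.2771
RR_MH = (77.5741 + 77.8313) / (30.8796 + 56.2771) = 155.4054 / 87.1567 = 1.78306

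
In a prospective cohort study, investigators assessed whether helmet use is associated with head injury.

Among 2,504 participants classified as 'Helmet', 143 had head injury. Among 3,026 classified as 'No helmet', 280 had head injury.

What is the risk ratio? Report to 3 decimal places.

0.617

From the description: a = 143, b = 2361, c = 280, d = 2746.
Risk in exposed = 143/2504 = 0.05711; risk in unexposed = 280/3026 = 0.09253.
RR = 0.05711 / 0.09253 = 0.61718
The risk is 38% lower among the exposed than among the unexposed.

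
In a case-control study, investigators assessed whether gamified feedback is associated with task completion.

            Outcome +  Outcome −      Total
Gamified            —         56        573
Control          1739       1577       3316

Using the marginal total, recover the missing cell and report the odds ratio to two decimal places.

8.37

The missing cell is in the exposed row: 573 − 56 = 517.
So a = 517, b = 56, c = 1739, d = 1577.
OR = (a·d)/(b·c) = (517 × 1577) / (56 × 1739) = 815309 / 97384 = 8.37210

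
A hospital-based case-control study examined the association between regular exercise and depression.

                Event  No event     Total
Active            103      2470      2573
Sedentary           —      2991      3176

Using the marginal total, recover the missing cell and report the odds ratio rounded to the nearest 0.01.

0.67

The missing cell is in the unexposed row: 3176 − 2991 = 185.
So a = 103, b = 2470, c = 185, d = 2991.
OR = (a·d)/(b·c) = (103 × 2991) / (2470 × 185) = 308073 / 456950 = 0.67419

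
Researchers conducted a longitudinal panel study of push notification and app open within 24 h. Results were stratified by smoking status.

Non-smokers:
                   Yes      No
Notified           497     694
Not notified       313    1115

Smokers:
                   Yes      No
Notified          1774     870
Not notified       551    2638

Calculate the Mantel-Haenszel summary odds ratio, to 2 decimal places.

6.14

OR_MH = Σ(aᵢdᵢ/nᵢ) / Σ(bᵢcᵢ/nᵢ), where nᵢ is the stratum total.
Stratum 1 (Non-smokers): n = 2619; a·d/n = 497·1115/2619 = 211.5903; b·c/n = 694·313/2619 = 82.9408
Stratum 2 (Smokers): n = 5833; a·d/n = 1774·2638/5833 = 802.2993; b·c/n = 870·551/5833 = 82.1824
OR_MH = (211.5903 + 802.2993) / (82.9408 + 82.1824) = 1013.8896 / 165.1232 = 6.14020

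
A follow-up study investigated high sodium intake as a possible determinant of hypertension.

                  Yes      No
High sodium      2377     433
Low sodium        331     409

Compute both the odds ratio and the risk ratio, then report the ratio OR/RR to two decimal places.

3.59

Cells: a = 2377, b = 433, c = 331, d = 409.
OR = (2377·409)/(433·331) = 972193/143323 = 6.78323
Risk in exposed = 2377/2810 = 0.84591; risk in unexposed = 331/740 = 0.44730; RR = 1.89115
OR/RR = 6.78323 / 1.89115 = 3.58682
The outcome is not rare, so the OR lies further from 1 than the RR.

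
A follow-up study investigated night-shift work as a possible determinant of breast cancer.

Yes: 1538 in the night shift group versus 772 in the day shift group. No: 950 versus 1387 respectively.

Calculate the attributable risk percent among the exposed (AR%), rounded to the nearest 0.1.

From the description: a = 1538, b = 950, c = 772, d = 1387.
Risk in exposed = 1538/2488 = 0.61817; risk in unexposed = 772/2159 = 0.35757.
RR = 0.61817/0.35757 = 1.72879
AR% = (RR − 1)/RR × 100 = (1.72879 − 1)/1.72879 × 100 = 42.1559%

42.2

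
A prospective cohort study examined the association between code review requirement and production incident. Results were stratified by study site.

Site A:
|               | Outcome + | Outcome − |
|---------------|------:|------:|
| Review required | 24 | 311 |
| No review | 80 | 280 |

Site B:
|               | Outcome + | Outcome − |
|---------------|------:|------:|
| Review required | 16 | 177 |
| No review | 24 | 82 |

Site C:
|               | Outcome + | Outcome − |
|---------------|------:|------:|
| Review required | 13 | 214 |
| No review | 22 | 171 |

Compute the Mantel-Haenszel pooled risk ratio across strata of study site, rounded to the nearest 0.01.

0.37

RR_MH = Σ(aᵢ·n₀ᵢ/nᵢ) / Σ(cᵢ·n₁ᵢ/nᵢ), with n₁ᵢ = aᵢ+bᵢ (exposed), n₀ᵢ = cᵢ+dᵢ (unexposed), nᵢ = n₁ᵢ+n₀ᵢ.
Stratum 1 (Site A): n₁ = 335, n₀ = 360, n = 695; a·n₀/n = 24·360/695 = 12.4317; c·n₁/n = 80·335/695 = 38.5612
Stratum 2 (Site B): n₁ = 193, n₀ = 106, n = 299; a·n₀/n = 16·106/299 = 5.6722; c·n₁/n = 24·193/299 = 15.4916
Stratum 3 (Site C): n₁ = 227, n₀ = 193, n = 420; a·n₀/n = 13·193/420 = 5.9738; c·n₁/n = 22·227/420 = 11.8905
RR_MH = (12.4317 + 5.6722 + 5.9738) / (38.5612 + 15.4916 + 11.8905) = 24.0777 / 65.9433 = 0.36513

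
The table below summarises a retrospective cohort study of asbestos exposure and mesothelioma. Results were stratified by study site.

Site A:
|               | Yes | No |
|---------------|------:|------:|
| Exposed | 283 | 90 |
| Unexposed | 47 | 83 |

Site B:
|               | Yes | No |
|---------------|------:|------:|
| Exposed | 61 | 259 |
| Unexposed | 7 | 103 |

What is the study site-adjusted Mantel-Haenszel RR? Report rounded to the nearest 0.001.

2.215

RR_MH = Σ(aᵢ·n₀ᵢ/nᵢ) / Σ(cᵢ·n₁ᵢ/nᵢ), with n₁ᵢ = aᵢ+bᵢ (exposed), n₀ᵢ = cᵢ+dᵢ (unexposed), nᵢ = n₁ᵢ+n₀ᵢ.
Stratum 1 (Site A): n₁ = 373, n₀ = 130, n = 503; a·n₀/n = 283·130/503 = 73.1412; c·n₁/n = 47·373/503 = 34.8529
Stratum 2 (Site B): n₁ = 320, n₀ = 110, n = 430; a·n₀/n = 61·110/430 = 15.6047; c·n₁/n = 7·320/430 = 5.2093
RR_MH = (73.1412 + 15.6047) / (34.8529 + 5.2093) = 88.7458 / 40.0622 = 2.21520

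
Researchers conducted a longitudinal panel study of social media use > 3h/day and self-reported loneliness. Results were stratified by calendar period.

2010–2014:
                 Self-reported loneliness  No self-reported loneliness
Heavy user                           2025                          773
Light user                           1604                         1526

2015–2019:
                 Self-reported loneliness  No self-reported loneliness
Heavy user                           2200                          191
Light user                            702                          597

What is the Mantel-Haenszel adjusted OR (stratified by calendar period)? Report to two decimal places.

3.57

OR_MH = Σ(aᵢdᵢ/nᵢ) / Σ(bᵢcᵢ/nᵢ), where nᵢ is the stratum total.
Stratum 1 (2010–2014): n = 5928; a·d/n = 2025·1526/5928 = 521.2804; b·c/n = 773·1604/5928 = 209.1586
Stratum 2 (2015–2019): n = 3690; a·d/n = 2200·597/3690 = 355.9350; b·c/n = 191·702/3690 = 36.3366
OR_MH = (521.2804 + 355.9350) / (209.1586 + 36.3366) = 877.2153 / 245.4952 = 3.57325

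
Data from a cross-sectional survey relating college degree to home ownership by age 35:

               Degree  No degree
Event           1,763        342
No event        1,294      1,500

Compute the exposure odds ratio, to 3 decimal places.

Reading the table with exposure as columns: a = 1763 (Degree, case), b = 1294 (Degree, non-case), c = 342 (No degree, case), d = 1500.
OR = (a·d)/(b·c) = (1763 × 1500) / (1294 × 342) = 2644500 / 442548 = 5.97562
The odds of home ownership by age 35 are about 5.98 times as high in the degree group.

5.976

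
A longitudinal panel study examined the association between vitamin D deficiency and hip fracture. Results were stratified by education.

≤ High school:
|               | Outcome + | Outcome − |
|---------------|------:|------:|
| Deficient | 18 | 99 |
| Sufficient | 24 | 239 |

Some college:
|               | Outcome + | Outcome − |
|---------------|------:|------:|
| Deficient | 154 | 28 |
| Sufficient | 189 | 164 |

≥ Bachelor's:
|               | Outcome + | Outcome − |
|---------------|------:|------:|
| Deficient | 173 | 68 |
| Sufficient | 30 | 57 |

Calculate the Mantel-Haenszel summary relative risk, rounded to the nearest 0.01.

RR_MH = Σ(aᵢ·n₀ᵢ/nᵢ) / Σ(cᵢ·n₁ᵢ/nᵢ), with n₁ᵢ = aᵢ+bᵢ (exposed), n₀ᵢ = cᵢ+dᵢ (unexposed), nᵢ = n₁ᵢ+n₀ᵢ.
Stratum 1 (≤ High school): n₁ = 117, n₀ = 263, n = 380; a·n₀/n = 18·263/380 = 12.4579; c·n₁/n = 24·117/380 = 7.3895
Stratum 2 (Some college): n₁ = 182, n₀ = 353, n = 535; a·n₀/n = 154·353/535 = 101.6112; c·n₁/n = 189·182/535 = 64.2953
Stratum 3 (≥ Bachelor's): n₁ = 241, n₀ = 87, n = 328; a·n₀/n = 173·87/328 = 45.8872; c·n₁/n = 30·241/328 = 22.0427
RR_MH = (12.4579 + 101.6112 + 45.8872) / (7.3895 + 64.2953 + 22.0427) = 159.9563 / 93.7275 = 1.70661

1.71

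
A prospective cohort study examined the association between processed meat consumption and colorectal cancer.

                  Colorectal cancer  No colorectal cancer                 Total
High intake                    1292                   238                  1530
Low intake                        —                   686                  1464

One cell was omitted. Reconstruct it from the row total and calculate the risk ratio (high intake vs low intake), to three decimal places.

The missing cell is in the unexposed row: 1464 − 686 = 778.
So a = 1292, b = 238, c = 778, d = 686.
RR = [a/(a+b)] / [c/(c+d)] = (1292/1530) / (778/1464) = 0.84444/0.53142 = 1.58903

1.589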